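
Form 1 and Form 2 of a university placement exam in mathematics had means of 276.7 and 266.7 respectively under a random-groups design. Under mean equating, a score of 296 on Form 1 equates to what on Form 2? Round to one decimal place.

Mean equating: y = x + (M_Y − M_X) = 296 + (266.7 − 276.7) = 286.0

286.0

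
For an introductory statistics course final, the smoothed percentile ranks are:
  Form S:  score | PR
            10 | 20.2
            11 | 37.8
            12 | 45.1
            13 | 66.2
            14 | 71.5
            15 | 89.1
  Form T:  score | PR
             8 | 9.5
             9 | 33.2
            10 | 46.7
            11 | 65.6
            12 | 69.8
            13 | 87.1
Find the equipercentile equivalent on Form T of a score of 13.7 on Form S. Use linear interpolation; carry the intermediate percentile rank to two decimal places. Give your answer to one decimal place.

PR of 13.7 on Form S: 66.2 + (13.7 − 13)/(14 − 13) × (71.5 − 66.2) = 69.91
On Form T, PR 69.91 falls between score 12 (PR 69.8) and 13 (PR 87.1).
Interpolate: 12 + (69.91 − 69.8)/(87.1 − 69.8) × (13 − 12) = 12.0

12.0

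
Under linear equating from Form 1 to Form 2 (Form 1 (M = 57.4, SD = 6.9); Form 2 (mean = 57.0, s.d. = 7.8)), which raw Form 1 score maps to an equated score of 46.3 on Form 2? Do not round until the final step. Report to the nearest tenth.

47.9

Invert y = (SD_Y/SD_X)(x − M_X) + M_Y:
x = (SD_X/SD_Y)(y − M_Y) + M_X = (6.9/7.8)(46.3 − 57.0) + 57.4
x = 0.884615 × -10.700 + 57.4 = 47.9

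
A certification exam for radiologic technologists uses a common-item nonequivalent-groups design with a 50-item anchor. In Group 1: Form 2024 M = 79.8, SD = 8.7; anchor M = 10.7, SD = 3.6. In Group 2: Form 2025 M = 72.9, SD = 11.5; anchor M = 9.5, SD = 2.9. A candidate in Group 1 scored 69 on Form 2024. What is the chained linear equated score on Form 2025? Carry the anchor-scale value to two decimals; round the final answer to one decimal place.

Form 2024 → anchor (Group 1): v = (3.6/8.7)(69 − 79.8) + 10.7 = 6.23
anchor → Form 2025 (Group 2): y = (11.5/2.9)(6.23 − 9.5) + 72.9 = 59.9

59.9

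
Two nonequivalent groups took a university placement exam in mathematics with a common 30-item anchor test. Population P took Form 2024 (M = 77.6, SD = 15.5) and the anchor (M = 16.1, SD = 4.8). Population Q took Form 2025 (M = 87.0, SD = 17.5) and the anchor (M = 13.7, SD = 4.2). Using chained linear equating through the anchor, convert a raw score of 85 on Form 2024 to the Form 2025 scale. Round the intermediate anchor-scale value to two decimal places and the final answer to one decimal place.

Form 2024 → anchor (Population P): v = (4.8/15.5)(85 − 77.6) + 16.1 = 18.39
anchor → Form 2025 (Population Q): y = (17.5/4.2)(18.39 − 13.7) + 87.0 = 106.5

106.5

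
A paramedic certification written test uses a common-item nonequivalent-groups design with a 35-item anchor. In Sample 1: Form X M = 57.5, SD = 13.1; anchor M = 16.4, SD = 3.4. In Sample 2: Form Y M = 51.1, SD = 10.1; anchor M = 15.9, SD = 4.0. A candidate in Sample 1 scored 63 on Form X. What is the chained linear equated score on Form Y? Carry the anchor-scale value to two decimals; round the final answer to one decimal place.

56.0

Form X → anchor (Sample 1): v = (3.4/13.1)(63 − 57.5) + 16.4 = 17.83
anchor → Form Y (Sample 2): y = (10.1/4.0)(17.83 − 15.9) + 51.1 = 56.0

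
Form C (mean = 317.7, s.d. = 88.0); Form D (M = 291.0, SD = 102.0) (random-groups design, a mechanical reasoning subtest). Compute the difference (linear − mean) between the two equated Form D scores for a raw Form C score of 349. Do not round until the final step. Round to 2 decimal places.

Mean-equated: 349 + (291.0 − 317.7) = 322.30
Linear-equated: (102.0/88.0)(349 − 317.7) + 291.0 = 327.280
Difference = 327.280 − 322.30 = 4.98

4.98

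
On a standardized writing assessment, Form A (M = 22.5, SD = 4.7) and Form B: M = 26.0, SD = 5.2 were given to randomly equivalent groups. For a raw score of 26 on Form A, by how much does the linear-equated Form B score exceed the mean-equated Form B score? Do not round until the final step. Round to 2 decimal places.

0.37

Mean-equated: 26 + (26.0 − 22.5) = 29.50
Linear-equated: (5.2/4.7)(26 − 22.5) + 26.0 = 29.872
Difference = 29.872 − 29.50 = 0.37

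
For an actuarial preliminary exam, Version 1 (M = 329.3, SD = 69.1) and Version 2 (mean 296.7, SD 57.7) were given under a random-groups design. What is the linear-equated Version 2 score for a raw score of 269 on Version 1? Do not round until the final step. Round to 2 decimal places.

Linear equating: y = (SD_Y/SD_X)(x − M_X) + M_Y
y = (57.7/69.1)(269 − 329.3) + 296.7
y = 0.835022 × -60.3 + 296.7 = -50.3518 + 296.7 = 246.35

246.35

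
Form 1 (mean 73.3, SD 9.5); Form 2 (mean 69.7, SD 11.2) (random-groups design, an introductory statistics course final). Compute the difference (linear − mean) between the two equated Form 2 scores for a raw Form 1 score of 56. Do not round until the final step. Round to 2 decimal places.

Mean-equated: 56 + (69.7 − 73.3) = 52.40
Linear-equated: (11.2/9.5)(56 − 73.3) + 69.7 = 49.304
Difference = 49.304 − 52.40 = -3.10

-3.10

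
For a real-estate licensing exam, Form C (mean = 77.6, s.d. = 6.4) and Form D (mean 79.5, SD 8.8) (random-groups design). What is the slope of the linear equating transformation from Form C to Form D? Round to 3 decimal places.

A = SD_Y / SD_X = 8.8 / 6.4 = 1.375

1.375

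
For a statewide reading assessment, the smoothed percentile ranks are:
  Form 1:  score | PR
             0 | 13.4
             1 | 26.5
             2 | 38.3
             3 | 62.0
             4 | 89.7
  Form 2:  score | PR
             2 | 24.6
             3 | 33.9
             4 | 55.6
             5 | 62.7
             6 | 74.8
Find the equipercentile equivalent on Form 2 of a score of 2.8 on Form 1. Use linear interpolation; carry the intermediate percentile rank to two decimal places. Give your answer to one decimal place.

PR of 2.8 on Form 1: 38.3 + (2.8 − 2)/(3 − 2) × (62.0 − 38.3) = 57.26
On Form 2, PR 57.26 falls between score 4 (PR 55.6) and 5 (PR 62.7).
Interpolate: 4 + (57.26 − 55.6)/(62.7 − 55.6) × (5 − 4) = 4.2

4.2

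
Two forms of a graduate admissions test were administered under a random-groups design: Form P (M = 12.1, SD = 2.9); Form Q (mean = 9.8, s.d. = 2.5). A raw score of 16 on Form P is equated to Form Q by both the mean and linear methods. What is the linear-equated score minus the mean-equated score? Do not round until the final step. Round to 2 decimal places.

Mean-equated: 16 + (9.8 − 12.1) = 13.70
Linear-equated: (2.5/2.9)(16 − 12.1) + 9.8 = 13.162
Difference = 13.162 − 13.70 = -0.54

-0.54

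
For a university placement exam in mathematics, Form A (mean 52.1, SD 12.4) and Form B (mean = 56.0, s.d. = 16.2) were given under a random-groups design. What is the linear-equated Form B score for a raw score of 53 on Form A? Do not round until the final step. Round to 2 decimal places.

Linear equating: y = (SD_Y/SD_X)(x − M_X) + M_Y
y = (16.2/12.4)(53 − 52.1) + 56.0
y = 1.306452 × 0.9 + 56.0 = 1.1758 + 56.0 = 57.18

57.18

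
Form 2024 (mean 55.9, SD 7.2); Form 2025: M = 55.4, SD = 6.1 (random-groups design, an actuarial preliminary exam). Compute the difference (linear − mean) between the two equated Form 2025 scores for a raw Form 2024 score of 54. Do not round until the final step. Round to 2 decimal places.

Mean-equated: 54 + (55.4 − 55.9) = 53.50
Linear-equated: (6.1/7.2)(54 − 55.9) + 55.4 = 53.790
Difference = 53.790 − 53.50 = 0.29

0.29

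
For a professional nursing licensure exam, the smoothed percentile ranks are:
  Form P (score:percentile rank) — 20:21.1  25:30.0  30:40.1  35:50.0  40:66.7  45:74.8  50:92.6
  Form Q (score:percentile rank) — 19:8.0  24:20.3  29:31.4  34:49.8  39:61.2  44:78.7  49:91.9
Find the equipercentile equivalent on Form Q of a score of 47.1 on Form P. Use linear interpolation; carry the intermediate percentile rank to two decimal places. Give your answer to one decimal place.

45.4

PR of 47.1 on Form P: 74.8 + (47.1 − 45)/(50 − 45) × (92.6 − 74.8) = 82.28
On Form Q, PR 82.28 falls between score 44 (PR 78.7) and 49 (PR 91.9).
Interpolate: 44 + (82.28 − 78.7)/(91.9 − 78.7) × (49 − 44) = 45.4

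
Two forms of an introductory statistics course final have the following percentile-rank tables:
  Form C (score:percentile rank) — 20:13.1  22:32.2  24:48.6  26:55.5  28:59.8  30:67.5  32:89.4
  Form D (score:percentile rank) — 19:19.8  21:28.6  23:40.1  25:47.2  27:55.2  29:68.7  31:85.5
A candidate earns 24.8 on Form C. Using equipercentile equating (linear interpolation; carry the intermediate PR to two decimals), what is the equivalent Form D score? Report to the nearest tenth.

26.0

PR of 24.8 on Form C: 48.6 + (24.8 − 24)/(26 − 24) × (55.5 − 48.6) = 51.36
On Form D, PR 51.36 falls between score 25 (PR 47.2) and 27 (PR 55.2).
Interpolate: 25 + (51.36 − 47.2)/(55.2 − 47.2) × (27 − 25) = 26.0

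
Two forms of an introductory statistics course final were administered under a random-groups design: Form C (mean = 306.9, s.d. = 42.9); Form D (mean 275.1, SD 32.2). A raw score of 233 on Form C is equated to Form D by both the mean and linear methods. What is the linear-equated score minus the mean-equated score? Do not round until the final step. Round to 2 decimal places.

18.43

Mean-equated: 233 + (275.1 − 306.9) = 201.20
Linear-equated: (32.2/42.9)(233 − 306.9) + 275.1 = 219.632
Difference = 219.632 − 201.20 = 18.43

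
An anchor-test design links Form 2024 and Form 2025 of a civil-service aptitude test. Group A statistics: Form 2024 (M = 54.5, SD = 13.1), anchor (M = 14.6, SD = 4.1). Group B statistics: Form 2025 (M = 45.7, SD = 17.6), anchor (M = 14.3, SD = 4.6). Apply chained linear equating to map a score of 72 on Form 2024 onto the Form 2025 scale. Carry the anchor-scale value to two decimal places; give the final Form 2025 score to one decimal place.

67.8

Form 2024 → anchor (Group A): v = (4.1/13.1)(72 − 54.5) + 14.6 = 20.08
anchor → Form 2025 (Group B): y = (17.6/4.6)(20.08 − 14.3) + 45.7 = 67.8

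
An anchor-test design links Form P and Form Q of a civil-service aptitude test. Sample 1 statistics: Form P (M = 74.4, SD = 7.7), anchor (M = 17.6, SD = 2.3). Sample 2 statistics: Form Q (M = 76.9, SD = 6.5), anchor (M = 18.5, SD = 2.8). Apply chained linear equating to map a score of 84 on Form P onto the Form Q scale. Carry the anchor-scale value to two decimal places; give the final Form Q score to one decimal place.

Form P → anchor (Sample 1): v = (2.3/7.7)(84 − 74.4) + 17.6 = 20.47
anchor → Form Q (Sample 2): y = (6.5/2.8)(20.47 − 18.5) + 76.9 = 81.5

81.5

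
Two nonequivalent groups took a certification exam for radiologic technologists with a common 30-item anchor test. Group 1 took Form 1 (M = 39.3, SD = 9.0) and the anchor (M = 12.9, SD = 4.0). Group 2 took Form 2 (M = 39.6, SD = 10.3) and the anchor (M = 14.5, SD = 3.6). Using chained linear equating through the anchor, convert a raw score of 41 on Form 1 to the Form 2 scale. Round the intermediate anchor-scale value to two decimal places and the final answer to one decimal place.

37.2

Form 1 → anchor (Group 1): v = (4.0/9.0)(41 − 39.3) + 12.9 = 13.66
anchor → Form 2 (Group 2): y = (10.3/3.6)(13.66 − 14.5) + 39.6 = 37.2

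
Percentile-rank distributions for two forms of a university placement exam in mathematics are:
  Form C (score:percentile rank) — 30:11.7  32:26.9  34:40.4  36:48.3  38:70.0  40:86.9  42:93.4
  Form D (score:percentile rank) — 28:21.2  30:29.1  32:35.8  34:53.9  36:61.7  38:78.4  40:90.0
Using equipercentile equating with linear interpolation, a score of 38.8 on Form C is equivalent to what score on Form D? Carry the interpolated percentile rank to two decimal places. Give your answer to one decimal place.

PR of 38.8 on Form C: 70.0 + (38.8 − 38)/(40 − 38) × (86.9 − 70.0) = 76.76
On Form D, PR 76.76 falls between score 36 (PR 61.7) and 38 (PR 78.4).
Interpolate: 36 + (76.76 − 61.7)/(78.4 − 61.7) × (38 − 36) = 37.8

37.8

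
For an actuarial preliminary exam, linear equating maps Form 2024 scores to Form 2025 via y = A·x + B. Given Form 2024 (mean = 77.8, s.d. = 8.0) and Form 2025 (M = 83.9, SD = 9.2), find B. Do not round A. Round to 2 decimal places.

-5.57

A = SD_Y / SD_X = 9.2 / 8.0 = 1.150000
B = M_Y − A·M_X = 83.9 − 1.150000 × 77.8 = -5.57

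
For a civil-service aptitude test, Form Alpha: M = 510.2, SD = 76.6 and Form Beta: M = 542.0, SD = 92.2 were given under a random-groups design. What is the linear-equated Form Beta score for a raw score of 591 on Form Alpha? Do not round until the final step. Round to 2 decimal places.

Linear equating: y = (SD_Y/SD_X)(x − M_X) + M_Y
y = (92.2/76.6)(591 − 510.2) + 542.0
y = 1.203655 × 80.8 + 542.0 = 97.2554 + 542.0 = 639.26

639.26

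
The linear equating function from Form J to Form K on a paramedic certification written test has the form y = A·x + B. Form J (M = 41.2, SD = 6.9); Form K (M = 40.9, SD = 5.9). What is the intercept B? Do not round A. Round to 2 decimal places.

5.67

A = SD_Y / SD_X = 5.9 / 6.9 = 0.855072
B = M_Y − A·M_X = 40.9 − 0.855072 × 41.2 = 5.67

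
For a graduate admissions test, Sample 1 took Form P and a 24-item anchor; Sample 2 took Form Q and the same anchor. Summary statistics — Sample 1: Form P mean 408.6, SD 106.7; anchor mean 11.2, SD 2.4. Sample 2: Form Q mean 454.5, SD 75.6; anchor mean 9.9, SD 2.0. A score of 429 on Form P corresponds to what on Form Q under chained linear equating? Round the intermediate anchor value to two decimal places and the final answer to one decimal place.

521.0

Form P → anchor (Sample 1): v = (2.4/106.7)(429 − 408.6) + 11.2 = 11.66
anchor → Form Q (Sample 2): y = (75.6/2.0)(11.66 − 9.9) + 454.5 = 521.0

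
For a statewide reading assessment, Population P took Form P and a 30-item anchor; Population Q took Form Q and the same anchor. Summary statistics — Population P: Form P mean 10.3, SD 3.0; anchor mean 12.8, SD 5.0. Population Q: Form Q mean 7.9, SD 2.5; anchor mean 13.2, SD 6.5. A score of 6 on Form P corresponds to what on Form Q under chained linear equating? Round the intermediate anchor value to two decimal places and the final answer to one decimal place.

5.0

Form P → anchor (Population P): v = (5.0/3.0)(6 − 10.3) + 12.8 = 5.63
anchor → Form Q (Population Q): y = (2.5/6.5)(5.63 − 13.2) + 7.9 = 5.0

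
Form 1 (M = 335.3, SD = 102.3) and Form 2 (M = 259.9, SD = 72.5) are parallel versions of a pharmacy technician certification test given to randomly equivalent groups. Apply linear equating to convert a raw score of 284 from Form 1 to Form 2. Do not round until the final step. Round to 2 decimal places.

223.54

Linear equating: y = (SD_Y/SD_X)(x − M_X) + M_Y
y = (72.5/102.3)(284 − 335.3) + 259.9
y = 0.708700 × -51.3 + 259.9 = -36.3563 + 259.9 = 223.54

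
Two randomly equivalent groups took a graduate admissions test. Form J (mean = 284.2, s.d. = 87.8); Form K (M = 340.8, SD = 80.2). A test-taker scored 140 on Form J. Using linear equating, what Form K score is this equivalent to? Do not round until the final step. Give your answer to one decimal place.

Linear equating: y = (SD_Y/SD_X)(x − M_X) + M_Y
y = (80.2/87.8)(140 − 284.2) + 340.8
y = 0.913440 × -144.2 + 340.8 = -131.7180 + 340.8 = 209.1

209.1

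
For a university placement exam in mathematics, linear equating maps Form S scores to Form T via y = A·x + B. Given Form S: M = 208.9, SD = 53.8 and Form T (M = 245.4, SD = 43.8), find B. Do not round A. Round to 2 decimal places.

75.33

A = SD_Y / SD_X = 43.8 / 53.8 = 0.814126
B = M_Y − A·M_X = 245.4 − 0.814126 × 208.9 = 75.33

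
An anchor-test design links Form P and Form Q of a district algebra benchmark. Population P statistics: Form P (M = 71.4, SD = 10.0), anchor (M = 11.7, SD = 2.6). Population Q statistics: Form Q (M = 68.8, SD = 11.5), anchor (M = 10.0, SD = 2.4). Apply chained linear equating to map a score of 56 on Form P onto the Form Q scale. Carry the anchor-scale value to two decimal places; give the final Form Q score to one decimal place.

Form P → anchor (Population P): v = (2.6/10.0)(56 − 71.4) + 11.7 = 7.70
anchor → Form Q (Population Q): y = (11.5/2.4)(7.70 − 10.0) + 68.8 = 57.8

57.8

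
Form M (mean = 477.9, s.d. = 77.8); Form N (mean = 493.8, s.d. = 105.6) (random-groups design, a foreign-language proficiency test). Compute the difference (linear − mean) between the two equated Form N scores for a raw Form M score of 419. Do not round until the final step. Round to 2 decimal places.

-21.05

Mean-equated: 419 + (493.8 − 477.9) = 434.90
Linear-equated: (105.6/77.8)(419 − 477.9) + 493.8 = 413.853
Difference = 413.853 − 434.90 = -21.05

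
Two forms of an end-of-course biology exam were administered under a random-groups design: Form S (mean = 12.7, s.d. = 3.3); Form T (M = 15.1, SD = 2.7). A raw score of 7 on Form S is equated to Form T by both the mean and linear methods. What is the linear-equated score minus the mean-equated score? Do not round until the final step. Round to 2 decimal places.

Mean-equated: 7 + (15.1 − 12.7) = 9.40
Linear-equated: (2.7/3.3)(7 − 12.7) + 15.1 = 10.436
Difference = 10.436 − 9.40 = 1.04

1.04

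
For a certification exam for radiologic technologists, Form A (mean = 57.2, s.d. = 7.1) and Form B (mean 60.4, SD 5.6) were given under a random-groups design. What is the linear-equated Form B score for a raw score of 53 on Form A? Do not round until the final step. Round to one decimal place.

Linear equating: y = (SD_Y/SD_X)(x − M_X) + M_Y
y = (5.6/7.1)(53 − 57.2) + 60.4
y = 0.788732 × -4.2 + 60.4 = -3.3127 + 60.4 = 57.1

57.1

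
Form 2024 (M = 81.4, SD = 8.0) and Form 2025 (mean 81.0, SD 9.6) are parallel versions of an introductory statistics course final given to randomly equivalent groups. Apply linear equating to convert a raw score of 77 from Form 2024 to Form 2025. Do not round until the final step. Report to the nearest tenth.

75.7

Linear equating: y = (SD_Y/SD_X)(x − M_X) + M_Y
y = (9.6/8.0)(77 − 81.4) + 81.0
y = 1.200000 × -4.4 + 81.0 = -5.2800 + 81.0 = 75.7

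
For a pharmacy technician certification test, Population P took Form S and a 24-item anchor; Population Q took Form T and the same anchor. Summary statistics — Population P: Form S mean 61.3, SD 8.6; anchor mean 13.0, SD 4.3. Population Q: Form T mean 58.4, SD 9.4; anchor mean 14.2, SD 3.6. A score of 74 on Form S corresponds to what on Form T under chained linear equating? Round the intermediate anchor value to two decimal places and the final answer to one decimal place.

71.8

Form S → anchor (Population P): v = (4.3/8.6)(74 − 61.3) + 13.0 = 19.35
anchor → Form T (Population Q): y = (9.4/3.6)(19.35 − 14.2) + 58.4 = 71.8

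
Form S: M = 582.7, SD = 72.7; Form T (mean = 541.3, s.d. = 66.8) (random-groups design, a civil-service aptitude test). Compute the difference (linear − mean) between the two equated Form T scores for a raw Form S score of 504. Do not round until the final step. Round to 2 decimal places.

6.39

Mean-equated: 504 + (541.3 − 582.7) = 462.60
Linear-equated: (66.8/72.7)(504 − 582.7) + 541.3 = 468.987
Difference = 468.987 − 462.60 = 6.39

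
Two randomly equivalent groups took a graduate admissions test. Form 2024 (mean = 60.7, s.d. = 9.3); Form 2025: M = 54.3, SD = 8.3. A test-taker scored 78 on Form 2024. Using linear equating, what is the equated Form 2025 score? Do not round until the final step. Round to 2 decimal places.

69.74

Linear equating: y = (SD_Y/SD_X)(x − M_X) + M_Y
y = (8.3/9.3)(78 − 60.7) + 54.3
y = 0.892473 × 17.3 + 54.3 = 15.4398 + 54.3 = 69.74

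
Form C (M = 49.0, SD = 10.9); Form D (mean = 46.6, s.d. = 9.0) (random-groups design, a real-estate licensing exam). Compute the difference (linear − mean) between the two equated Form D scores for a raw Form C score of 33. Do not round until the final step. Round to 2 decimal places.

Mean-equated: 33 + (46.6 − 49.0) = 30.60
Linear-equated: (9.0/10.9)(33 − 49.0) + 46.6 = 33.389
Difference = 33.389 − 30.60 = 2.79

2.79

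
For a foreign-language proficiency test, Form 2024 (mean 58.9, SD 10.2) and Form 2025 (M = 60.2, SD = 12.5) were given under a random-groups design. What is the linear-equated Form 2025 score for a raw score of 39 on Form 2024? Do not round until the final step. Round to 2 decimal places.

Linear equating: y = (SD_Y/SD_X)(x − M_X) + M_Y
y = (12.5/10.2)(39 − 58.9) + 60.2
y = 1.225490 × -19.9 + 60.2 = -24.3873 + 60.2 = 35.81

35.81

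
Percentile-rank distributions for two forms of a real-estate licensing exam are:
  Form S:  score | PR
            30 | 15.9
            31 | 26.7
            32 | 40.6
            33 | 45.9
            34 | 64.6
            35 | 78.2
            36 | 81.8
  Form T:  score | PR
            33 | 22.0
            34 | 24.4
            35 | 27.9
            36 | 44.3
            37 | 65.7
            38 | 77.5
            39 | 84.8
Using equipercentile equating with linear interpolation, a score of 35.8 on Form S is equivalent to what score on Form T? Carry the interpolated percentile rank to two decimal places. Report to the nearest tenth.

38.5

PR of 35.8 on Form S: 78.2 + (35.8 − 35)/(36 − 35) × (81.8 − 78.2) = 81.08
On Form T, PR 81.08 falls between score 38 (PR 77.5) and 39 (PR 84.8).
Interpolate: 38 + (81.08 − 77.5)/(84.8 − 77.5) × (39 − 38) = 38.5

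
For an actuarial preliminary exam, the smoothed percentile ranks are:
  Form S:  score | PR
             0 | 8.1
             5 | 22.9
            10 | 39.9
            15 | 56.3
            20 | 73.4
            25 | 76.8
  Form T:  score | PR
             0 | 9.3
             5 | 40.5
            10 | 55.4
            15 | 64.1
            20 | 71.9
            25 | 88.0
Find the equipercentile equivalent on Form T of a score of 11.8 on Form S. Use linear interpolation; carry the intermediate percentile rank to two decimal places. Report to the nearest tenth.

PR of 11.8 on Form S: 39.9 + (11.8 − 10)/(15 − 10) × (56.3 − 39.9) = 45.80
On Form T, PR 45.80 falls between score 5 (PR 40.5) and 10 (PR 55.4).
Interpolate: 5 + (45.80 − 40.5)/(55.4 − 40.5) × (10 − 5) = 6.8

6.8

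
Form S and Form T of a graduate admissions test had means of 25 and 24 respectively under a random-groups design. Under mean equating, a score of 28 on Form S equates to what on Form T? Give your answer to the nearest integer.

Mean equating: y = x + (M_Y − M_X) = 28 + (24 − 25) = 27

27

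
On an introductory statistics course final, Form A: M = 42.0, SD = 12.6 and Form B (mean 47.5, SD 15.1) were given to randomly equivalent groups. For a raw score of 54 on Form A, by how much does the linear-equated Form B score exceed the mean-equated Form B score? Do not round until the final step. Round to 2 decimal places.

2.38

Mean-equated: 54 + (47.5 − 42.0) = 59.50
Linear-equated: (15.1/12.6)(54 − 42.0) + 47.5 = 61.881
Difference = 61.881 − 59.50 = 2.38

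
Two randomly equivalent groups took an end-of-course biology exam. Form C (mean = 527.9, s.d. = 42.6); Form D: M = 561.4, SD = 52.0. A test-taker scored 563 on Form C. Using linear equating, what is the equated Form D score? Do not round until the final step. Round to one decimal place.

Linear equating: y = (SD_Y/SD_X)(x − M_X) + M_Y
y = (52.0/42.6)(563 − 527.9) + 561.4
y = 1.220657 × 35.1 + 561.4 = 42.8451 + 561.4 = 604.2

604.2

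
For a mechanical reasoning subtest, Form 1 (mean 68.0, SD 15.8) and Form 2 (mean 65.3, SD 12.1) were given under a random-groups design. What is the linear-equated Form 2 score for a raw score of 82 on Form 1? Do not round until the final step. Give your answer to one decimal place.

Linear equating: y = (SD_Y/SD_X)(x − M_X) + M_Y
y = (12.1/15.8)(82 − 68.0) + 65.3
y = 0.765823 × 14.0 + 65.3 = 10.7215 + 65.3 = 76.0

76.0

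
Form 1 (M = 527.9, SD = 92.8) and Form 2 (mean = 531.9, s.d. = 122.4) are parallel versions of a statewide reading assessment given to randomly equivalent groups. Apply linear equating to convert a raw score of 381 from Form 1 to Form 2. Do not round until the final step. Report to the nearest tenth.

338.1

Linear equating: y = (SD_Y/SD_X)(x − M_X) + M_Y
y = (122.4/92.8)(381 − 527.9) + 531.9
y = 1.318966 × -146.9 + 531.9 = -193.7560 + 531.9 = 338.1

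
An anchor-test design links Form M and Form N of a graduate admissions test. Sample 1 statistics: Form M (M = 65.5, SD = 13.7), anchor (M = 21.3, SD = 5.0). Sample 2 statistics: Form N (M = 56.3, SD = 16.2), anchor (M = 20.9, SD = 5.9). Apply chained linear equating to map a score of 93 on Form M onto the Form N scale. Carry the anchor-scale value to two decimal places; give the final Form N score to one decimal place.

85.0

Form M → anchor (Sample 1): v = (5.0/13.7)(93 − 65.5) + 21.3 = 31.34
anchor → Form N (Sample 2): y = (16.2/5.9)(31.34 − 20.9) + 56.3 = 85.0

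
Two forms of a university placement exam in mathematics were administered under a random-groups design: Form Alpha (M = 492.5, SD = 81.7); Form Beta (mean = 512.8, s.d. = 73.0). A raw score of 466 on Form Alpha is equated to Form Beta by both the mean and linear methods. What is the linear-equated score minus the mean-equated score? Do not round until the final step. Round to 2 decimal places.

Mean-equated: 466 + (512.8 − 492.5) = 486.30
Linear-equated: (73.0/81.7)(466 − 492.5) + 512.8 = 489.122
Difference = 489.122 − 486.30 = 2.82

2.82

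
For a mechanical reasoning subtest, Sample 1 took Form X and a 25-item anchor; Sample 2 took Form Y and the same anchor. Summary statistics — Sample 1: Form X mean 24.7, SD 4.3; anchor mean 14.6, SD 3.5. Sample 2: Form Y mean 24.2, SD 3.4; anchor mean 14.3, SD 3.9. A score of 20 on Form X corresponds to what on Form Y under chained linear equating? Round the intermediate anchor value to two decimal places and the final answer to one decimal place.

21.1

Form X → anchor (Sample 1): v = (3.5/4.3)(20 − 24.7) + 14.6 = 10.77
anchor → Form Y (Sample 2): y = (3.4/3.9)(10.77 − 14.3) + 24.2 = 21.1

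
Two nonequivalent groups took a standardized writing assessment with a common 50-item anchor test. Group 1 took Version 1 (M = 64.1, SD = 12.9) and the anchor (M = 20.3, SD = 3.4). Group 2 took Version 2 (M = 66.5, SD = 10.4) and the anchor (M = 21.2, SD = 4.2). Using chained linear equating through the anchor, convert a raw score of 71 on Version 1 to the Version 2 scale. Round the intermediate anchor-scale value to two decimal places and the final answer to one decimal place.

68.8

Version 1 → anchor (Group 1): v = (3.4/12.9)(71 − 64.1) + 20.3 = 22.12
anchor → Version 2 (Group 2): y = (10.4/4.2)(22.12 − 21.2) + 66.5 = 68.8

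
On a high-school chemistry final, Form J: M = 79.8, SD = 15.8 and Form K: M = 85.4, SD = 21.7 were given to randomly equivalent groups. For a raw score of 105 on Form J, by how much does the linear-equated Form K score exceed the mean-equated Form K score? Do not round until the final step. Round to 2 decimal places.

Mean-equated: 105 + (85.4 − 79.8) = 110.60
Linear-equated: (21.7/15.8)(105 − 79.8) + 85.4 = 120.010
Difference = 120.010 − 110.60 = 9.41

9.41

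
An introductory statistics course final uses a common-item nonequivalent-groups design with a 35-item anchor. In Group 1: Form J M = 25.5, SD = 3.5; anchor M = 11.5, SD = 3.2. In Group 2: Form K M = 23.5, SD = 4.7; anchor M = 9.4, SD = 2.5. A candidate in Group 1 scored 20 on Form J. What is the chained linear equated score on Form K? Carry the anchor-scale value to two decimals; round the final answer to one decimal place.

18.0

Form J → anchor (Group 1): v = (3.2/3.5)(20 − 25.5) + 11.5 = 6.47
anchor → Form K (Group 2): y = (4.7/2.5)(6.47 − 9.4) + 23.5 = 18.0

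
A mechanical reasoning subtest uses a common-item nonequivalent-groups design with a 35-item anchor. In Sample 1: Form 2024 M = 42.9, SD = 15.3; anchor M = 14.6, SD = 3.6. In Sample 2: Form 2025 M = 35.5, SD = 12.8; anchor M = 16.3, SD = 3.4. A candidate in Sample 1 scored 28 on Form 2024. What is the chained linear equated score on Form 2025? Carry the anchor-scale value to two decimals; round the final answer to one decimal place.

15.9

Form 2024 → anchor (Sample 1): v = (3.6/15.3)(28 − 42.9) + 14.6 = 11.09
anchor → Form 2025 (Sample 2): y = (12.8/3.4)(11.09 − 16.3) + 35.5 = 15.9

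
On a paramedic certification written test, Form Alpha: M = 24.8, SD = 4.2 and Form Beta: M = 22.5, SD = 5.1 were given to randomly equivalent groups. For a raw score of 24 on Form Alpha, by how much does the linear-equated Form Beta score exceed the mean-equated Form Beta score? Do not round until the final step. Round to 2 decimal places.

-0.17

Mean-equated: 24 + (22.5 − 24.8) = 21.70
Linear-equated: (5.1/4.2)(24 − 24.8) + 22.5 = 21.529
Difference = 21.529 − 21.70 = -0.17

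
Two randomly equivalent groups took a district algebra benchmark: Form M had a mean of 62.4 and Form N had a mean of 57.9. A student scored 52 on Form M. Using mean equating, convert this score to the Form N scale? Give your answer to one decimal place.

47.5

Mean equating: y = x + (M_Y − M_X) = 52 + (57.9 − 62.4) = 47.5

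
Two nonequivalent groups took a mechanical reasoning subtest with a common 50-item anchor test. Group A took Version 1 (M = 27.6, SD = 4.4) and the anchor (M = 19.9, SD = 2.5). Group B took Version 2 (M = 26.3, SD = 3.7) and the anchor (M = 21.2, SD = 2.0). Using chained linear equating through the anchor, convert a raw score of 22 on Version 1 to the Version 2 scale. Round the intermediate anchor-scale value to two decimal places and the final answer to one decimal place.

Version 1 → anchor (Group A): v = (2.5/4.4)(22 − 27.6) + 19.9 = 16.72
anchor → Version 2 (Group B): y = (3.7/2.0)(16.72 − 21.2) + 26.3 = 18.0

18.0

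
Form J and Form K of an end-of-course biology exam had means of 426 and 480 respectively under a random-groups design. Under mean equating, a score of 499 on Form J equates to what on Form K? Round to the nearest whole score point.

Mean equating: y = x + (M_Y − M_X) = 499 + (480 − 426) = 553

553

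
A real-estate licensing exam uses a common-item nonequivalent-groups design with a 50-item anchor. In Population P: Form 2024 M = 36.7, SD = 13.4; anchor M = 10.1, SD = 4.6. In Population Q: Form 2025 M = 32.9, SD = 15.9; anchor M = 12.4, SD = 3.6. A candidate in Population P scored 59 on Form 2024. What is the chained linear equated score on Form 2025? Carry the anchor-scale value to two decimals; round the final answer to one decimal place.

Form 2024 → anchor (Population P): v = (4.6/13.4)(59 − 36.7) + 10.1 = 17.76
anchor → Form 2025 (Population Q): y = (15.9/3.6)(17.76 − 12.4) + 32.9 = 56.6

56.6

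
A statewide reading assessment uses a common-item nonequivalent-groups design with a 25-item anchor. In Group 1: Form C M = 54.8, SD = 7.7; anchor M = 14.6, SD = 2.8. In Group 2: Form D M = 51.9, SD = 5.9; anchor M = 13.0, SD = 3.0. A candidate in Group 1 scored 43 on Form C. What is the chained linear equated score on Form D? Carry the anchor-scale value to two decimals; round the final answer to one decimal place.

Form C → anchor (Group 1): v = (2.8/7.7)(43 − 54.8) + 14.6 = 10.31
anchor → Form D (Group 2): y = (5.9/3.0)(10.31 − 13.0) + 51.9 = 46.6

46.6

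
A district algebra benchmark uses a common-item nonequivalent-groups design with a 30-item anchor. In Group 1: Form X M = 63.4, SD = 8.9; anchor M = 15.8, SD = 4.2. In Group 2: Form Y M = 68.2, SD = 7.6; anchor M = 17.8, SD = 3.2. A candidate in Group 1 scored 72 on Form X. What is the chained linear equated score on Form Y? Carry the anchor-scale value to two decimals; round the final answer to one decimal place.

Form X → anchor (Group 1): v = (4.2/8.9)(72 − 63.4) + 15.8 = 19.86
anchor → Form Y (Group 2): y = (7.6/3.2)(19.86 − 17.8) + 68.2 = 73.1

73.1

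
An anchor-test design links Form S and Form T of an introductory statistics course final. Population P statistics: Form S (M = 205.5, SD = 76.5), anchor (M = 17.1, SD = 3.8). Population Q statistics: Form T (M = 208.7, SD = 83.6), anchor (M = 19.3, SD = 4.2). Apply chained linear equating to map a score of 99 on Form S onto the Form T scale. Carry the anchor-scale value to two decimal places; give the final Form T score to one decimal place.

Form S → anchor (Population P): v = (3.8/76.5)(99 − 205.5) + 17.1 = 11.81
anchor → Form T (Population Q): y = (83.6/4.2)(11.81 − 19.3) + 208.7 = 59.6

59.6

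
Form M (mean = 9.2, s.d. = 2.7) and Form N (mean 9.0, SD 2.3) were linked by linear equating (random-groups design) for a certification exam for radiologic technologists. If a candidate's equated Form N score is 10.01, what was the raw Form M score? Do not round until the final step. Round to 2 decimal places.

Invert y = (SD_Y/SD_X)(x − M_X) + M_Y:
x = (SD_X/SD_Y)(y − M_Y) + M_X = (2.7/2.3)(10.01 − 9.0) + 9.2
x = 1.173913 × 1.010 + 9.2 = 10.39

10.39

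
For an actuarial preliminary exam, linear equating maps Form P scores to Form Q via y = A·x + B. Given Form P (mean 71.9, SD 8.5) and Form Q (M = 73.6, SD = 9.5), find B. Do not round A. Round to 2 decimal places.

A = SD_Y / SD_X = 9.5 / 8.5 = 1.117647
B = M_Y − A·M_X = 73.6 − 1.117647 × 71.9 = -6.76

-6.76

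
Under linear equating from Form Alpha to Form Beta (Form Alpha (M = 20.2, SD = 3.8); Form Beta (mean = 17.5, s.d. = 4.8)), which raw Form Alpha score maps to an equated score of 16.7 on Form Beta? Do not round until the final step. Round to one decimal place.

19.6

Invert y = (SD_Y/SD_X)(x − M_X) + M_Y:
x = (SD_X/SD_Y)(y − M_Y) + M_X = (3.8/4.8)(16.7 − 17.5) + 20.2
x = 0.791667 × -0.800 + 20.2 = 19.6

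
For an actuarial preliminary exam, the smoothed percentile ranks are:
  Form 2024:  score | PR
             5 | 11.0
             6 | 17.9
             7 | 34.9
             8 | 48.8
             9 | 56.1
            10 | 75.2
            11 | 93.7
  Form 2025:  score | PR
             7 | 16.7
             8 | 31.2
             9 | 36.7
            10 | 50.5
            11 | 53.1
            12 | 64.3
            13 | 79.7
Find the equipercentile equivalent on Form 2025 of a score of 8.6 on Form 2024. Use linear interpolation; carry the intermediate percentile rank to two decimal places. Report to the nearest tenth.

11.0

PR of 8.6 on Form 2024: 48.8 + (8.6 − 8)/(9 − 8) × (56.1 − 48.8) = 53.18
On Form 2025, PR 53.18 falls between score 11 (PR 53.1) and 12 (PR 64.3).
Interpolate: 11 + (53.18 − 53.1)/(64.3 − 53.1) × (12 − 11) = 11.0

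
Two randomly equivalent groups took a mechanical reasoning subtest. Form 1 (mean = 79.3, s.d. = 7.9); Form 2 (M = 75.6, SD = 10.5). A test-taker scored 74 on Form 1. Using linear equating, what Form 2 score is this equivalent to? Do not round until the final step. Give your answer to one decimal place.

Linear equating: y = (SD_Y/SD_X)(x − M_X) + M_Y
y = (10.5/7.9)(74 − 79.3) + 75.6
y = 1.329114 × -5.3 + 75.6 = -7.0443 + 75.6 = 68.6

68.6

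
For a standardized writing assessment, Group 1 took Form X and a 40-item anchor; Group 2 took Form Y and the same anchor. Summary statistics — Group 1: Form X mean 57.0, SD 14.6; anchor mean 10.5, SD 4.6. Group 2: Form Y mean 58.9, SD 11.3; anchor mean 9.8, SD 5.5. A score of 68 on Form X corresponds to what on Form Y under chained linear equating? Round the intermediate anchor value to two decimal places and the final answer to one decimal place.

67.5

Form X → anchor (Group 1): v = (4.6/14.6)(68 − 57.0) + 10.5 = 13.97
anchor → Form Y (Group 2): y = (11.3/5.5)(13.97 − 9.8) + 58.9 = 67.5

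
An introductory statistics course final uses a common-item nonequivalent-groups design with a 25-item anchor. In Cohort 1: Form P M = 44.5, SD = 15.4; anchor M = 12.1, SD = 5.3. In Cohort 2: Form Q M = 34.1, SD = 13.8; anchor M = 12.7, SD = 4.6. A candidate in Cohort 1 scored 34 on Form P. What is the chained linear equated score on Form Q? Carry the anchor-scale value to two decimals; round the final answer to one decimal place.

Form P → anchor (Cohort 1): v = (5.3/15.4)(34 − 44.5) + 12.1 = 8.49
anchor → Form Q (Cohort 2): y = (13.8/4.6)(8.49 − 12.7) + 34.1 = 21.5

21.5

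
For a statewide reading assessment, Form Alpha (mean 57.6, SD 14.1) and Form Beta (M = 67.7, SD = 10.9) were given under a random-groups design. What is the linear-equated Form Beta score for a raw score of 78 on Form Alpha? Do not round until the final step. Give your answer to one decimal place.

83.5

Linear equating: y = (SD_Y/SD_X)(x − M_X) + M_Y
y = (10.9/14.1)(78 − 57.6) + 67.7
y = 0.773050 × 20.4 + 67.7 = 15.7702 + 67.7 = 83.5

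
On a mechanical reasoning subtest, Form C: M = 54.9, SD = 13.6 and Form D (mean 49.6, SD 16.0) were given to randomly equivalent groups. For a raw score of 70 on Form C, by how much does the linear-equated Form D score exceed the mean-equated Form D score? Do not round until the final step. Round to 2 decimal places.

2.66

Mean-equated: 70 + (49.6 − 54.9) = 64.70
Linear-equated: (16.0/13.6)(70 − 54.9) + 49.6 = 67.365
Difference = 67.365 − 64.70 = 2.66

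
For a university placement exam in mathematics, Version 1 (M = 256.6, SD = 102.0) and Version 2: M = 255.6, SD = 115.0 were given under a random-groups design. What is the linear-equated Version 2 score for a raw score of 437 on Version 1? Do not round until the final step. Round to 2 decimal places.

Linear equating: y = (SD_Y/SD_X)(x − M_X) + M_Y
y = (115.0/102.0)(437 − 256.6) + 255.6
y = 1.127451 × 180.4 + 255.6 = 203.3922 + 255.6 = 458.99

458.99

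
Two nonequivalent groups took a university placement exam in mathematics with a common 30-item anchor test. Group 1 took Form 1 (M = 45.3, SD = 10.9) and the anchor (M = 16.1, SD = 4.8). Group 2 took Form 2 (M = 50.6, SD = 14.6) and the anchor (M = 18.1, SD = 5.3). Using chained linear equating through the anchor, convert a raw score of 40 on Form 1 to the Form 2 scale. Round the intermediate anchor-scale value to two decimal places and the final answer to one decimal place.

Form 1 → anchor (Group 1): v = (4.8/10.9)(40 − 45.3) + 16.1 = 13.77
anchor → Form 2 (Group 2): y = (14.6/5.3)(13.77 − 18.1) + 50.6 = 38.7

38.7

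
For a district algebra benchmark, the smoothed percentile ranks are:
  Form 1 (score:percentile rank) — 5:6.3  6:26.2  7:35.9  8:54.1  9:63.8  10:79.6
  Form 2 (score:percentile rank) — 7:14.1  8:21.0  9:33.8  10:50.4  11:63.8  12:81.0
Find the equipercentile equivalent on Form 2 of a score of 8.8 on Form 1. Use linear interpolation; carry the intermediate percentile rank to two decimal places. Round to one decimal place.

PR of 8.8 on Form 1: 54.1 + (8.8 − 8)/(9 − 8) × (63.8 − 54.1) = 61.86
On Form 2, PR 61.86 falls between score 10 (PR 50.4) and 11 (PR 63.8).
Interpolate: 10 + (61.86 − 50.4)/(63.8 − 50.4) × (11 − 10) = 10.9

10.9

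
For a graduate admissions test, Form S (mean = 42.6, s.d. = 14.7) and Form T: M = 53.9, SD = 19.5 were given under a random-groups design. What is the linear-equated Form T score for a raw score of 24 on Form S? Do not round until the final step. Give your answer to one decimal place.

Linear equating: y = (SD_Y/SD_X)(x − M_X) + M_Y
y = (19.5/14.7)(24 − 42.6) + 53.9
y = 1.326531 × -18.6 + 53.9 = -24.6735 + 53.9 = 29.2

29.2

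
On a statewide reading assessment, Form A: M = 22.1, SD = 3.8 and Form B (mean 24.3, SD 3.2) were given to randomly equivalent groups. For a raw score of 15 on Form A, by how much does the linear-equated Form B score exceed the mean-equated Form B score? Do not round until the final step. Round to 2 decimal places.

Mean-equated: 15 + (24.3 − 22.1) = 17.20
Linear-equated: (3.2/3.8)(15 − 22.1) + 24.3 = 18.321
Difference = 18.321 − 17.20 = 1.12

1.12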